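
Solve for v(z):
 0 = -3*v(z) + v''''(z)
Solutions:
 v(z) = C1*exp(-3^(1/4)*z) + C2*exp(3^(1/4)*z) + C3*sin(3^(1/4)*z) + C4*cos(3^(1/4)*z)


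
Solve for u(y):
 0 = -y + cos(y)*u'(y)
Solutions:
 u(y) = C1 + Integral(y/cos(y), y)


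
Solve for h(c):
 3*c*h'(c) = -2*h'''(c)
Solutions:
 h(c) = C1 + Integral(C2*airyai(-2^(2/3)*3^(1/3)*c/2) + C3*airybi(-2^(2/3)*3^(1/3)*c/2), c)


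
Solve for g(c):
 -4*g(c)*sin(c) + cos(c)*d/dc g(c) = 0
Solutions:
 g(c) = C1/cos(c)^4


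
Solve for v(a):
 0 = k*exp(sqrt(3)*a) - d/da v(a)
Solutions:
 v(a) = C1 + sqrt(3)*k*exp(sqrt(3)*a)/3


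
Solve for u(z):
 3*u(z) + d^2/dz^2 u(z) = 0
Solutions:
 u(z) = C1*sin(sqrt(3)*z) + C2*cos(sqrt(3)*z)


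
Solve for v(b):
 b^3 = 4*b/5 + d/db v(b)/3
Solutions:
 v(b) = C1 + 3*b^4/4 - 6*b^2/5


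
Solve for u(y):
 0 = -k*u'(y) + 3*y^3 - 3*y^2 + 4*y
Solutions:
 u(y) = C1 + 3*y^4/(4*k) - y^3/k + 2*y^2/k


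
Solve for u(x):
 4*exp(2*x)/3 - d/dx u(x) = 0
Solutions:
 u(x) = C1 + 2*exp(2*x)/3


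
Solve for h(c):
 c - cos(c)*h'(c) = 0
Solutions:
 h(c) = C1 + Integral(c/cos(c), c)


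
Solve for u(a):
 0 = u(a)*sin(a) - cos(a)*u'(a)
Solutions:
 u(a) = C1/cos(a)


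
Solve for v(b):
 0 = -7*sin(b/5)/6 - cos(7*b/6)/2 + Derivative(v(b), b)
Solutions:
 v(b) = C1 + 3*sin(7*b/6)/7 - 35*cos(b/5)/6


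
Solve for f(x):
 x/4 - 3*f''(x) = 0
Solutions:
 f(x) = C1 + C2*x + x^3/72


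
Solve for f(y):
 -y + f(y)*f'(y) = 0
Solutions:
 f(y) = -sqrt(C1 + y^2)
 f(y) = sqrt(C1 + y^2)


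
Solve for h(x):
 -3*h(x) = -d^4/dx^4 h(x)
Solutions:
 h(x) = C1*exp(-3^(1/4)*x) + C2*exp(3^(1/4)*x) + C3*sin(3^(1/4)*x) + C4*cos(3^(1/4)*x)


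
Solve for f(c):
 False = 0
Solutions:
 f(c) = C1 + zoo*c + 20*log(cos(3*c/4))/21


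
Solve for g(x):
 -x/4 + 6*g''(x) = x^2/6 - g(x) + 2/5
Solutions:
 g(x) = C1*sin(sqrt(6)*x/6) + C2*cos(sqrt(6)*x/6) + x^2/6 + x/4 - 8/5


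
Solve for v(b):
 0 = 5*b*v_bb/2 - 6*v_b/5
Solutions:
 v(b) = C1 + C2*b^(37/25)


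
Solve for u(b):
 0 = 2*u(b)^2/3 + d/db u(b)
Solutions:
 u(b) = 3/(C1 + 2*b)


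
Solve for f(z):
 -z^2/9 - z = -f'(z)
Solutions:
 f(z) = C1 + z^3/27 + z^2/2


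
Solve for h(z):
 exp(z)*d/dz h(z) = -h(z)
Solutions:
 h(z) = C1*exp(exp(-z))


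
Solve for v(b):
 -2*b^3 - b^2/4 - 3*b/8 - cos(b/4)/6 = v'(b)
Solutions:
 v(b) = C1 - b^4/2 - b^3/12 - 3*b^2/16 - 2*sin(b/4)/3


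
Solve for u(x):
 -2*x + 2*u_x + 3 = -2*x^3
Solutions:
 u(x) = C1 - x^4/4 + x^2/2 - 3*x/2


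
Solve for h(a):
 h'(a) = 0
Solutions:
 h(a) = C1


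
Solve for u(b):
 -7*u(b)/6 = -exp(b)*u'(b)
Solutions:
 u(b) = C1*exp(-7*exp(-b)/6)


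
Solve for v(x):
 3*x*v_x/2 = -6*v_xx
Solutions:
 v(x) = C1 + C2*erf(sqrt(2)*x/4)


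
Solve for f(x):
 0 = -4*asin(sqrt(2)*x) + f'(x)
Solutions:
 f(x) = C1 + 4*x*asin(sqrt(2)*x) + 2*sqrt(2)*sqrt(1 - 2*x^2)


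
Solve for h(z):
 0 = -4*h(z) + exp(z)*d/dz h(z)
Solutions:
 h(z) = C1*exp(-4*exp(-z))


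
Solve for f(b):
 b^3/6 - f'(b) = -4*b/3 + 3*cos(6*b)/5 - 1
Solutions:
 f(b) = C1 + b^4/24 + 2*b^2/3 + b - sin(6*b)/10


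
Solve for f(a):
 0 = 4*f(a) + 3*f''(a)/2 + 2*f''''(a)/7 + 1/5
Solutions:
 f(a) = (C1*sin(14^(1/4)*a*cos(atan(sqrt(455)/21)/2)) + C2*cos(14^(1/4)*a*cos(atan(sqrt(455)/21)/2)))*exp(-14^(1/4)*a*sin(atan(sqrt(455)/21)/2)) + (C3*sin(14^(1/4)*a*cos(atan(sqrt(455)/21)/2)) + C4*cos(14^(1/4)*a*cos(atan(sqrt(455)/21)/2)))*exp(14^(1/4)*a*sin(atan(sqrt(455)/21)/2)) - 1/20


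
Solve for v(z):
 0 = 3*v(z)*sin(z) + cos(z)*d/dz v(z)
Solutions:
 v(z) = C1*cos(z)^3


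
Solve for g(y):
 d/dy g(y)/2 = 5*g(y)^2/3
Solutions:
 g(y) = -3/(C1 + 10*y)


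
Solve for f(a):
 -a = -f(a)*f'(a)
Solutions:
 f(a) = -sqrt(C1 + a^2)
 f(a) = sqrt(C1 + a^2)


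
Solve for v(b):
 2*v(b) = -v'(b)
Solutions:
 v(b) = C1*exp(-2*b)


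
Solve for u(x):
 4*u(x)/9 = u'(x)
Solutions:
 u(x) = C1*exp(4*x/9)


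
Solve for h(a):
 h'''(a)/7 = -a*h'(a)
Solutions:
 h(a) = C1 + Integral(C2*airyai(-7^(1/3)*a) + C3*airybi(-7^(1/3)*a), a)


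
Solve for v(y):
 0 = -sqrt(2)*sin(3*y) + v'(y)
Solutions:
 v(y) = C1 - sqrt(2)*cos(3*y)/3


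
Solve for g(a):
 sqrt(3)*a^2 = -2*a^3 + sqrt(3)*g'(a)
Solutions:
 g(a) = C1 + sqrt(3)*a^4/6 + a^3/3


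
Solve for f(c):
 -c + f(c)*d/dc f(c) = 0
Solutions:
 f(c) = -sqrt(C1 + c^2)
 f(c) = sqrt(C1 + c^2)


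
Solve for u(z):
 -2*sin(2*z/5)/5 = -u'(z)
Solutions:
 u(z) = C1 - cos(2*z/5)


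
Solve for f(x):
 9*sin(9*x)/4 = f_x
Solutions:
 f(x) = C1 - cos(9*x)/4


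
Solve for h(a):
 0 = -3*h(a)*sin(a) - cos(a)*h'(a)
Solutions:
 h(a) = C1*cos(a)^3


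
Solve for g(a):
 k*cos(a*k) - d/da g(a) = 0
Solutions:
 g(a) = C1 + sin(a*k)


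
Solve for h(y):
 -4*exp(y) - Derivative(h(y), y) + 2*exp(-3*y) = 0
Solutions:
 h(y) = C1 - 4*exp(y) - 2*exp(-3*y)/3


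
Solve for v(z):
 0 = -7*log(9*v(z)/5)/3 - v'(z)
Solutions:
 3*Integral(1/(log(_y) - log(5) + 2*log(3)), (_y, v(z)))/7 = C1 - z


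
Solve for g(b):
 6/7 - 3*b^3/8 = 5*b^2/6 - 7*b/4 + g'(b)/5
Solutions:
 g(b) = C1 - 15*b^4/32 - 25*b^3/18 + 35*b^2/8 + 30*b/7


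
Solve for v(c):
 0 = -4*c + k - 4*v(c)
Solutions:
 v(c) = -c + k/4


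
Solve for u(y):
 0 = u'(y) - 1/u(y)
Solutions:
 u(y) = -sqrt(C1 + 2*y)
 u(y) = sqrt(C1 + 2*y)


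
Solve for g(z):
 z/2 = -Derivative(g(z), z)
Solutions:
 g(z) = C1 - z^2/4


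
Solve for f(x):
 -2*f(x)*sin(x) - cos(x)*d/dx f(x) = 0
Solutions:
 f(x) = C1*cos(x)^2


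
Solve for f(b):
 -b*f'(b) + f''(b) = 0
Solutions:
 f(b) = C1 + C2*erfi(sqrt(2)*b/2)


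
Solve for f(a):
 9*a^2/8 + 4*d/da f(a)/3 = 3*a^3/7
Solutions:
 f(a) = C1 + 9*a^4/112 - 9*a^3/32


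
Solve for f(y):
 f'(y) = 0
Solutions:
 f(y) = C1


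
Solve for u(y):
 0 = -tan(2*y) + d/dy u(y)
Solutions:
 u(y) = C1 - log(cos(2*y))/2


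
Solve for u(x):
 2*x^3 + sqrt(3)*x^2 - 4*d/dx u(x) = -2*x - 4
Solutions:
 u(x) = C1 + x^4/8 + sqrt(3)*x^3/12 + x^2/4 + x


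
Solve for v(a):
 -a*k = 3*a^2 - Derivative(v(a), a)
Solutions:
 v(a) = C1 + a^3 + a^2*k/2


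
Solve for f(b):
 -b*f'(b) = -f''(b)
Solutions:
 f(b) = C1 + C2*erfi(sqrt(2)*b/2)


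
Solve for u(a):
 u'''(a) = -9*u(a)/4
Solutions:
 u(a) = C3*exp(-2^(1/3)*3^(2/3)*a/2) + (C1*sin(3*2^(1/3)*3^(1/6)*a/4) + C2*cos(3*2^(1/3)*3^(1/6)*a/4))*exp(2^(1/3)*3^(2/3)*a/4)


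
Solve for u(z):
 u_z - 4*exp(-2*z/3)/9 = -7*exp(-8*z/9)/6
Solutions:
 u(z) = C1 - 2*exp(-2*z/3)/3 + 21*exp(-8*z/9)/16


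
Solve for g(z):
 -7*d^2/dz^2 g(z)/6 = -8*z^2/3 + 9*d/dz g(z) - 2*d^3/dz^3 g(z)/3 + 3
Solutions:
 g(z) = C1 + C2*exp(z*(7 - sqrt(913))/8) + C3*exp(z*(7 + sqrt(913))/8) + 8*z^3/81 - 28*z^2/729 - 5501*z/19683


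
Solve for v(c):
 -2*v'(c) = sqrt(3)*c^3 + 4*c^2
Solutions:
 v(c) = C1 - sqrt(3)*c^4/8 - 2*c^3/3


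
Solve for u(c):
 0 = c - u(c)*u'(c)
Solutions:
 u(c) = -sqrt(C1 + c^2)
 u(c) = sqrt(C1 + c^2)


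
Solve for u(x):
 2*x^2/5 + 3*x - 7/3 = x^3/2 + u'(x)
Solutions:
 u(x) = C1 - x^4/8 + 2*x^3/15 + 3*x^2/2 - 7*x/3


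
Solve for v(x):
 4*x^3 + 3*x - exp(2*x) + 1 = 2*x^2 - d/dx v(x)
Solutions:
 v(x) = C1 - x^4 + 2*x^3/3 - 3*x^2/2 - x + exp(2*x)/2


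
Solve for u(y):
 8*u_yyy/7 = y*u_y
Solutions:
 u(y) = C1 + Integral(C2*airyai(7^(1/3)*y/2) + C3*airybi(7^(1/3)*y/2), y)


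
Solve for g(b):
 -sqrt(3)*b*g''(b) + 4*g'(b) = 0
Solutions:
 g(b) = C1 + C2*b^(1 + 4*sqrt(3)/3)


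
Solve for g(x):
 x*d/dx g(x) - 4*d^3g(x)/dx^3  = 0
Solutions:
 g(x) = C1 + Integral(C2*airyai(2^(1/3)*x/2) + C3*airybi(2^(1/3)*x/2), x)


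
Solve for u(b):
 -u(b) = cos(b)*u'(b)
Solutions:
 u(b) = C1*sqrt(sin(b) - 1)/sqrt(sin(b) + 1)


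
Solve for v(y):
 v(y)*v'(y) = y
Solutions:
 v(y) = -sqrt(C1 + y^2)
 v(y) = sqrt(C1 + y^2)


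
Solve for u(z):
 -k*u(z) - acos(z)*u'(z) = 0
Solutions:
 u(z) = C1*exp(-k*Integral(1/acos(z), z))


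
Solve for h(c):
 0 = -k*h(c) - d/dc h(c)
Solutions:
 h(c) = C1*exp(-c*k)


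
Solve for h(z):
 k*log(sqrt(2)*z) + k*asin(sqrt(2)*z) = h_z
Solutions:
 h(z) = C1 + k*(2*z*log(z) + 2*z*asin(sqrt(2)*z) - 2*z + z*log(2) + sqrt(2)*sqrt(1 - 2*z^2))/2


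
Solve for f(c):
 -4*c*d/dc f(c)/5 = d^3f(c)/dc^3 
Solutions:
 f(c) = C1 + Integral(C2*airyai(-10^(2/3)*c/5) + C3*airybi(-10^(2/3)*c/5), c)


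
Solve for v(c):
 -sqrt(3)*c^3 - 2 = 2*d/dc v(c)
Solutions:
 v(c) = C1 - sqrt(3)*c^4/8 - c


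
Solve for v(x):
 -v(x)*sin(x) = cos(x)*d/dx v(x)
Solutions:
 v(x) = C1*cos(x)


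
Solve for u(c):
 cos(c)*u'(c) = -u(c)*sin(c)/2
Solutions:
 u(c) = C1*sqrt(cos(c))


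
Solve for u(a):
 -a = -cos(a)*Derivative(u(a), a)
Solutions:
 u(a) = C1 + Integral(a/cos(a), a)


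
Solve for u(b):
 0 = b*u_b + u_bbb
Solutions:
 u(b) = C1 + Integral(C2*airyai(-b) + C3*airybi(-b), b)


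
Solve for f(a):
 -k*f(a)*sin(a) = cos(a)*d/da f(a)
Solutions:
 f(a) = C1*exp(k*log(cos(a)))


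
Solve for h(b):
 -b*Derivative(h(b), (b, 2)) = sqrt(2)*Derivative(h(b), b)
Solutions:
 h(b) = C1 + C2*b^(1 - sqrt(2))


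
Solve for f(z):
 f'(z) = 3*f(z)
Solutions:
 f(z) = C1*exp(3*z)


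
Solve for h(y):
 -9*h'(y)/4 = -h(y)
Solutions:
 h(y) = C1*exp(4*y/9)


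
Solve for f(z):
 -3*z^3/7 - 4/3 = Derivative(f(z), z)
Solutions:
 f(z) = C1 - 3*z^4/28 - 4*z/3


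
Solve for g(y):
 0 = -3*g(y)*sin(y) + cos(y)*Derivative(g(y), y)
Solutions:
 g(y) = C1/cos(y)^3


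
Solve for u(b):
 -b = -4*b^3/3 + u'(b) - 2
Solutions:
 u(b) = C1 + b^4/3 - b^2/2 + 2*b


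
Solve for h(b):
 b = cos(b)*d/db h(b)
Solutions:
 h(b) = C1 + Integral(b/cos(b), b)


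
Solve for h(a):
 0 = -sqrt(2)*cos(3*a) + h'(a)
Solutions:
 h(a) = C1 + sqrt(2)*sin(3*a)/3


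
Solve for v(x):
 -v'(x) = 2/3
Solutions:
 v(x) = C1 - 2*x/3


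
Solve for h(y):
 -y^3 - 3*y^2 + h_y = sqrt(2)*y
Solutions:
 h(y) = C1 + y^4/4 + y^3 + sqrt(2)*y^2/2


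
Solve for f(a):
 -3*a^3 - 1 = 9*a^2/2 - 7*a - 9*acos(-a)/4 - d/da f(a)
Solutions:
 f(a) = C1 + 3*a^4/4 + 3*a^3/2 - 7*a^2/2 - 9*a*acos(-a)/4 + a - 9*sqrt(1 - a^2)/4


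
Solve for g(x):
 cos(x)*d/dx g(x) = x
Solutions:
 g(x) = C1 + Integral(x/cos(x), x)


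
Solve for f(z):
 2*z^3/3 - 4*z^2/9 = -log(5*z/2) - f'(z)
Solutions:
 f(z) = C1 - z^4/6 + 4*z^3/27 - z*log(z) + z*log(2/5) + z


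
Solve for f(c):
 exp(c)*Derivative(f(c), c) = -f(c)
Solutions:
 f(c) = C1*exp(exp(-c))


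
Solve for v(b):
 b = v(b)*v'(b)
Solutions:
 v(b) = -sqrt(C1 + b^2)
 v(b) = sqrt(C1 + b^2)


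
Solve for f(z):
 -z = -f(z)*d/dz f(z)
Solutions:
 f(z) = -sqrt(C1 + z^2)
 f(z) = sqrt(C1 + z^2)


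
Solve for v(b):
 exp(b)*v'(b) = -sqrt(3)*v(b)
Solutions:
 v(b) = C1*exp(sqrt(3)*exp(-b))


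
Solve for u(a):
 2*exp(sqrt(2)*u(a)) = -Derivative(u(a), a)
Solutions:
 u(a) = sqrt(2)*(2*log(1/(C1 + 2*a)) - log(2))/4


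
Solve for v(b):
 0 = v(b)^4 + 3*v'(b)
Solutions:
 v(b) = (-1 - sqrt(3)*I)*(1/(C1 + b))^(1/3)/2
 v(b) = (-1 + sqrt(3)*I)*(1/(C1 + b))^(1/3)/2
 v(b) = (1/(C1 + b))^(1/3)


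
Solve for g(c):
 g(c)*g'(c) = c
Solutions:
 g(c) = -sqrt(C1 + c^2)
 g(c) = sqrt(C1 + c^2)


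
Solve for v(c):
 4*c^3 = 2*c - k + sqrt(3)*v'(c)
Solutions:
 v(c) = C1 + sqrt(3)*c^4/3 - sqrt(3)*c^2/3 + sqrt(3)*c*k/3


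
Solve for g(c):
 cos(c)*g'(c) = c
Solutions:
 g(c) = C1 + Integral(c/cos(c), c)


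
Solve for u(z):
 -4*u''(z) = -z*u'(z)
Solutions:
 u(z) = C1 + C2*erfi(sqrt(2)*z/4)


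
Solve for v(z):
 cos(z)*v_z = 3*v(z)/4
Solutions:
 v(z) = C1*(sin(z) + 1)^(3/8)/(sin(z) - 1)^(3/8)


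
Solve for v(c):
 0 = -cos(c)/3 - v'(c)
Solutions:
 v(c) = C1 - sin(c)/3


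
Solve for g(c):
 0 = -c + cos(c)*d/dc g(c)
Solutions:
 g(c) = C1 + Integral(c/cos(c), c)


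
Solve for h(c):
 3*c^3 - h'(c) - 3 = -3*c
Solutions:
 h(c) = C1 + 3*c^4/4 + 3*c^2/2 - 3*c


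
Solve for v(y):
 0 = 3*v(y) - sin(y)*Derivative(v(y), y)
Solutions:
 v(y) = C1*(cos(y) - 1)^(3/2)/(cos(y) + 1)^(3/2)


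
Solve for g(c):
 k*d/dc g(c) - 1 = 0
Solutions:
 g(c) = C1 + c/k


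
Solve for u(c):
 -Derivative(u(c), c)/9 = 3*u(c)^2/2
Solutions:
 u(c) = 2/(C1 + 27*c)


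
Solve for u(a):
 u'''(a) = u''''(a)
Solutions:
 u(a) = C1 + C2*a + C3*a^2 + C4*exp(a)


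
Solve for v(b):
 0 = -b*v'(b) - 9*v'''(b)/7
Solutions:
 v(b) = C1 + Integral(C2*airyai(-21^(1/3)*b/3) + C3*airybi(-21^(1/3)*b/3), b)


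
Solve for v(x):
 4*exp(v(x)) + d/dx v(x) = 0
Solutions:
 v(x) = log(1/(C1 + 4*x))


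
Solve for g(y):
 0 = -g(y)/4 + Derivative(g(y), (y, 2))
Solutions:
 g(y) = C1*exp(-y/2) + C2*exp(y/2)


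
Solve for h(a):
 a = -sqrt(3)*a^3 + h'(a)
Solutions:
 h(a) = C1 + sqrt(3)*a^4/4 + a^2/2


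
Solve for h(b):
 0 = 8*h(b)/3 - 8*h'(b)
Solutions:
 h(b) = C1*exp(b/3)


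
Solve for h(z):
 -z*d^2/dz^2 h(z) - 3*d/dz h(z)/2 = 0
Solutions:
 h(z) = C1 + C2/sqrt(z)


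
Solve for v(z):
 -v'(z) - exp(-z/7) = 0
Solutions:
 v(z) = C1 + 7*exp(-z/7)


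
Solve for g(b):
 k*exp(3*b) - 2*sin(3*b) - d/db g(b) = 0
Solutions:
 g(b) = C1 + k*exp(3*b)/3 + 2*cos(3*b)/3


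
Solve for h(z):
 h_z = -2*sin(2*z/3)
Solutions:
 h(z) = C1 + 3*cos(2*z/3)


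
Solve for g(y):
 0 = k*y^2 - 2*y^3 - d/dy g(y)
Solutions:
 g(y) = C1 + k*y^3/3 - y^4/2


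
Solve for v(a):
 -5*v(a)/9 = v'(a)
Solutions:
 v(a) = C1*exp(-5*a/9)


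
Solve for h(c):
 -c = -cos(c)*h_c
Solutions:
 h(c) = C1 + Integral(c/cos(c), c)


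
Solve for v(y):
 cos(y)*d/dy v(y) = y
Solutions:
 v(y) = C1 + Integral(y/cos(y), y)


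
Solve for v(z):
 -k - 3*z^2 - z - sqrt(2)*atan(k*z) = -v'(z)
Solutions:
 v(z) = C1 + k*z + z^3 + z^2/2 + sqrt(2)*Piecewise((z*atan(k*z) - log(k^2*z^2 + 1)/(2*k), Ne(k, 0)), (0, True))


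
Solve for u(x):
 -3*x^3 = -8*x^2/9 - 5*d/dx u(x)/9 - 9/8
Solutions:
 u(x) = C1 + 27*x^4/20 - 8*x^3/15 - 81*x/40


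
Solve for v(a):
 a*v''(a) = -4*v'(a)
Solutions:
 v(a) = C1 + C2/a^3


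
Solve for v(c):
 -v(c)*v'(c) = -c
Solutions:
 v(c) = -sqrt(C1 + c^2)
 v(c) = sqrt(C1 + c^2)


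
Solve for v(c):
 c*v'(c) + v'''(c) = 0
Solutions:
 v(c) = C1 + Integral(C2*airyai(-c) + C3*airybi(-c), c)


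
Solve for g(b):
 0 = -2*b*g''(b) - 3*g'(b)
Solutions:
 g(b) = C1 + C2/sqrt(b)


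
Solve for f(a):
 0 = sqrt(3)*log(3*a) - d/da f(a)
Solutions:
 f(a) = C1 + sqrt(3)*a*log(a) - sqrt(3)*a + sqrt(3)*a*log(3)


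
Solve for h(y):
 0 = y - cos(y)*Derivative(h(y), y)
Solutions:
 h(y) = C1 + Integral(y/cos(y), y)


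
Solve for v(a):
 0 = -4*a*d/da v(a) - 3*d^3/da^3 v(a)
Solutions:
 v(a) = C1 + Integral(C2*airyai(-6^(2/3)*a/3) + C3*airybi(-6^(2/3)*a/3), a)


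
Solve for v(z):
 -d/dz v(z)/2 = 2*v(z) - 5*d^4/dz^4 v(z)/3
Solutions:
 v(z) = (C1/sqrt(exp(sqrt(2)*5^(2/3)*z*sqrt(-(9 + sqrt(163921))^(1/3) + 32*5^(1/3)/(9 + sqrt(163921))^(1/3) + 6*sqrt(2)/sqrt(-32*5^(1/3)/(9 + sqrt(163921))^(1/3) + (9 + sqrt(163921))^(1/3)))/10)) + C2*sqrt(exp(sqrt(2)*5^(2/3)*z*sqrt(-(9 + sqrt(163921))^(1/3) + 32*5^(1/3)/(9 + sqrt(163921))^(1/3) + 6*sqrt(2)/sqrt(-32*5^(1/3)/(9 + sqrt(163921))^(1/3) + (9 + sqrt(163921))^(1/3)))/10)))*exp(sqrt(2)*5^(2/3)*z*sqrt(-32*5^(1/3)/(9 + sqrt(163921))^(1/3) + (9 + sqrt(163921))^(1/3))/20) + (C3*sin(sqrt(2)*5^(2/3)*z*sqrt(-32*5^(1/3)/(9 + sqrt(163921))^(1/3) + (9 + sqrt(163921))^(1/3) + 6*sqrt(2)/sqrt(-32*5^(1/3)/(9 + sqrt(163921))^(1/3) + (9 + sqrt(163921))^(1/3)))/20) + C4*cos(sqrt(2)*5^(2/3)*z*sqrt(-32*5^(1/3)/(9 + sqrt(163921))^(1/3) + (9 + sqrt(163921))^(1/3) + 6*sqrt(2)/sqrt(-32*5^(1/3)/(9 + sqrt(163921))^(1/3) + (9 + sqrt(163921))^(1/3)))/20))*exp(-sqrt(2)*5^(2/3)*z*sqrt(-32*5^(1/3)/(9 + sqrt(163921))^(1/3) + (9 + sqrt(163921))^(1/3))/20)


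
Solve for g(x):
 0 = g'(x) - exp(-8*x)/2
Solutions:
 g(x) = C1 - exp(-8*x)/16


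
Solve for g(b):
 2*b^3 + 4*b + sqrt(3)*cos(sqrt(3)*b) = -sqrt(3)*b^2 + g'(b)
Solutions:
 g(b) = C1 + b^4/2 + sqrt(3)*b^3/3 + 2*b^2 + sin(sqrt(3)*b)


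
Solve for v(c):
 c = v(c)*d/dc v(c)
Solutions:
 v(c) = -sqrt(C1 + c^2)
 v(c) = sqrt(C1 + c^2)


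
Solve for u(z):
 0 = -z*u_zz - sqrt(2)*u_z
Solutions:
 u(z) = C1 + C2*z^(1 - sqrt(2))


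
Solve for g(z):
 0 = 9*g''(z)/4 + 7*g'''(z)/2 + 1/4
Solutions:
 g(z) = C1 + C2*z + C3*exp(-9*z/14) - z^2/18


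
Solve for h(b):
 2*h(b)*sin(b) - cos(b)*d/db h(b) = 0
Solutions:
 h(b) = C1/cos(b)^2


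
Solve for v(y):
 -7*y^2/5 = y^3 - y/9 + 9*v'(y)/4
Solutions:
 v(y) = C1 - y^4/9 - 28*y^3/135 + 2*y^2/81


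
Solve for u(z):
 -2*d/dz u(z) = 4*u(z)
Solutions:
 u(z) = C1*exp(-2*z)


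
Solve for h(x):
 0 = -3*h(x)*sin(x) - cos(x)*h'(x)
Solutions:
 h(x) = C1*cos(x)^3


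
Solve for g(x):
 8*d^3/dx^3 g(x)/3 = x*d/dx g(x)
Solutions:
 g(x) = C1 + Integral(C2*airyai(3^(1/3)*x/2) + C3*airybi(3^(1/3)*x/2), x)


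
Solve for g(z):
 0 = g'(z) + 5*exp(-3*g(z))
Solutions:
 g(z) = log(C1 - 15*z)/3
 g(z) = log((-3^(1/3) - 3^(5/6)*I)*(C1 - 5*z)^(1/3)/2)
 g(z) = log((-3^(1/3) + 3^(5/6)*I)*(C1 - 5*z)^(1/3)/2)


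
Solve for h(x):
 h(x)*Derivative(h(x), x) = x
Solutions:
 h(x) = -sqrt(C1 + x^2)
 h(x) = sqrt(C1 + x^2)


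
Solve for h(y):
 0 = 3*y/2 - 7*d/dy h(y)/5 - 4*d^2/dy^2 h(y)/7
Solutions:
 h(y) = C1 + C2*exp(-49*y/20) + 15*y^2/28 - 150*y/343


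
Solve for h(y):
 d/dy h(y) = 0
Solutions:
 h(y) = C1


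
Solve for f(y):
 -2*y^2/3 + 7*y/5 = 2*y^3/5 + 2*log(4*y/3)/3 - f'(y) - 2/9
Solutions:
 f(y) = C1 + y^4/10 + 2*y^3/9 - 7*y^2/10 + 2*y*log(y)/3 - 8*y/9 - 2*y*log(3)/3 + 4*y*log(2)/3


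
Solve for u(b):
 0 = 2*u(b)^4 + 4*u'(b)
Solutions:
 u(b) = 2^(1/3)*(1/(C1 + 3*b))^(1/3)
 u(b) = 2^(1/3)*(-3^(2/3) - 3*3^(1/6)*I)*(1/(C1 + b))^(1/3)/6
 u(b) = 2^(1/3)*(-3^(2/3) + 3*3^(1/6)*I)*(1/(C1 + b))^(1/3)/6


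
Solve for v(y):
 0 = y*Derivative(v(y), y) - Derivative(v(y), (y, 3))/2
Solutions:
 v(y) = C1 + Integral(C2*airyai(2^(1/3)*y) + C3*airybi(2^(1/3)*y), y)


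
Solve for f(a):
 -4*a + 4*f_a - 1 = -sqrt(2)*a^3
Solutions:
 f(a) = C1 - sqrt(2)*a^4/16 + a^2/2 + a/4


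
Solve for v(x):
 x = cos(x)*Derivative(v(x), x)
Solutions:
 v(x) = C1 + Integral(x/cos(x), x)


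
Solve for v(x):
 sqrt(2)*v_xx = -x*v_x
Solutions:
 v(x) = C1 + C2*erf(2^(1/4)*x/2)


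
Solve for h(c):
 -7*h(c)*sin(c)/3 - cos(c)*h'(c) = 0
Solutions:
 h(c) = C1*cos(c)^(7/3)


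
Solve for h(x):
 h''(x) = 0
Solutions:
 h(x) = C1 + C2*x


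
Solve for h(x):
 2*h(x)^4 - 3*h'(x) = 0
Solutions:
 h(x) = (-1/(C1 + 2*x))^(1/3)
 h(x) = (-1/(C1 + 2*x))^(1/3)*(-1 - sqrt(3)*I)/2
 h(x) = (-1/(C1 + 2*x))^(1/3)*(-1 + sqrt(3)*I)/2


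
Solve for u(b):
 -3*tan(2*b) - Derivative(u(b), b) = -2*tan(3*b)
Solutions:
 u(b) = C1 + 3*log(cos(2*b))/2 - 2*log(cos(3*b))/3


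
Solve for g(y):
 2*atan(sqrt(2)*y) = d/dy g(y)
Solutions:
 g(y) = C1 + 2*y*atan(sqrt(2)*y) - sqrt(2)*log(2*y^2 + 1)/2


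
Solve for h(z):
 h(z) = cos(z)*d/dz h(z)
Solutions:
 h(z) = C1*sqrt(sin(z) + 1)/sqrt(sin(z) - 1)


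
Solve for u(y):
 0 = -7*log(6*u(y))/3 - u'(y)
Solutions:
 3*Integral(1/(log(_y) + log(6)), (_y, u(y)))/7 = C1 - y


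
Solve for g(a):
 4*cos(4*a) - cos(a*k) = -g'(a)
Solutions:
 g(a) = C1 - sin(4*a) + sin(a*k)/k


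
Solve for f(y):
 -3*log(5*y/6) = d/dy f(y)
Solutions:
 f(y) = C1 - 3*y*log(y) + y*log(216/125) + 3*y


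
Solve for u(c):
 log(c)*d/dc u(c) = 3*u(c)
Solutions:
 u(c) = C1*exp(3*li(c))


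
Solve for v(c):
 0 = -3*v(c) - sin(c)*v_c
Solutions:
 v(c) = C1*(cos(c) + 1)^(3/2)/(cos(c) - 1)^(3/2)


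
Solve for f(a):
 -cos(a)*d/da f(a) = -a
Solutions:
 f(a) = C1 + Integral(a/cos(a), a)


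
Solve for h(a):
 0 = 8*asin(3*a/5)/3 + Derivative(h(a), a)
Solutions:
 h(a) = C1 - 8*a*asin(3*a/5)/3 - 8*sqrt(25 - 9*a^2)/9


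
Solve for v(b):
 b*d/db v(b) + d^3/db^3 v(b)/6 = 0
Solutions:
 v(b) = C1 + Integral(C2*airyai(-6^(1/3)*b) + C3*airybi(-6^(1/3)*b), b)


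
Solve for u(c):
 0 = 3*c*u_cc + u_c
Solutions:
 u(c) = C1 + C2*c^(2/3)


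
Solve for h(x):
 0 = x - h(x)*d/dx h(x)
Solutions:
 h(x) = -sqrt(C1 + x^2)
 h(x) = sqrt(C1 + x^2)


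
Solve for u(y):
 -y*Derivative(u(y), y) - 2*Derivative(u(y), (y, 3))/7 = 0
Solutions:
 u(y) = C1 + Integral(C2*airyai(-2^(2/3)*7^(1/3)*y/2) + C3*airybi(-2^(2/3)*7^(1/3)*y/2), y)


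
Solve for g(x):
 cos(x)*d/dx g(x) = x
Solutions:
 g(x) = C1 + Integral(x/cos(x), x)


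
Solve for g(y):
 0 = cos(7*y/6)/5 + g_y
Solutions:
 g(y) = C1 - 6*sin(7*y/6)/35


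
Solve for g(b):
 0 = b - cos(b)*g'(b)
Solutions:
 g(b) = C1 + Integral(b/cos(b), b)


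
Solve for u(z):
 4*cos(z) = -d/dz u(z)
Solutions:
 u(z) = C1 - 4*sin(z)


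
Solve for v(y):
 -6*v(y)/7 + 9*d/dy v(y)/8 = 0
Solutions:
 v(y) = C1*exp(16*y/21)


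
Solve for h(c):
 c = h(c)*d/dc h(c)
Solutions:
 h(c) = -sqrt(C1 + c^2)
 h(c) = sqrt(C1 + c^2)


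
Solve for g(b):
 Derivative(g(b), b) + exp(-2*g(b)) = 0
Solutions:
 g(b) = log(-sqrt(C1 - 2*b))
 g(b) = log(C1 - 2*b)/2


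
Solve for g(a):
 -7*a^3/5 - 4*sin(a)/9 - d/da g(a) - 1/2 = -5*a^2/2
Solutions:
 g(a) = C1 - 7*a^4/20 + 5*a^3/6 - a/2 + 4*cos(a)/9


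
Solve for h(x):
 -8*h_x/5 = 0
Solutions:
 h(x) = C1


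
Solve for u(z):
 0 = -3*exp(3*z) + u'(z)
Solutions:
 u(z) = C1 + exp(3*z)


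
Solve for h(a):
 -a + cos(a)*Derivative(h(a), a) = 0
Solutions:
 h(a) = C1 + Integral(a/cos(a), a)


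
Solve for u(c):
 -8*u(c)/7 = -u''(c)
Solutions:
 u(c) = C1*exp(-2*sqrt(14)*c/7) + C2*exp(2*sqrt(14)*c/7)


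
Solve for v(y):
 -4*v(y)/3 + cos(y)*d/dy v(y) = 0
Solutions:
 v(y) = C1*(sin(y) + 1)^(2/3)/(sin(y) - 1)^(2/3)


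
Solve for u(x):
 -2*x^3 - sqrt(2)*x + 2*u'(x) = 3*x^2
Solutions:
 u(x) = C1 + x^4/4 + x^3/2 + sqrt(2)*x^2/4


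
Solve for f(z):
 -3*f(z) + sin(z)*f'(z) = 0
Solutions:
 f(z) = C1*(cos(z) - 1)^(3/2)/(cos(z) + 1)^(3/2)


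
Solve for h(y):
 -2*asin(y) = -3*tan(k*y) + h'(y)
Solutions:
 h(y) = C1 - 2*y*asin(y) - 2*sqrt(1 - y^2) + 3*Piecewise((-log(cos(k*y))/k, Ne(k, 0)), (0, True))


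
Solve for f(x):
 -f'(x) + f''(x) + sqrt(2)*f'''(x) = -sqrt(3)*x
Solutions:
 f(x) = C1 + C2*exp(sqrt(2)*x*(-1 + sqrt(1 + 4*sqrt(2)))/4) + C3*exp(-sqrt(2)*x*(1 + sqrt(1 + 4*sqrt(2)))/4) + sqrt(3)*x^2/2 + sqrt(3)*x


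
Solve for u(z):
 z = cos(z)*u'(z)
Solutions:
 u(z) = C1 + Integral(z/cos(z), z)


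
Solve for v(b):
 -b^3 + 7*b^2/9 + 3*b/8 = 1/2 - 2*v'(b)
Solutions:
 v(b) = C1 + b^4/8 - 7*b^3/54 - 3*b^2/32 + b/4


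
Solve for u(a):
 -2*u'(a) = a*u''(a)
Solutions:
 u(a) = C1 + C2/a


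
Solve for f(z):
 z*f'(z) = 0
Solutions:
 f(z) = C1


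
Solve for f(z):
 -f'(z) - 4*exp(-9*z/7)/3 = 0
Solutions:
 f(z) = C1 + 28*exp(-9*z/7)/27


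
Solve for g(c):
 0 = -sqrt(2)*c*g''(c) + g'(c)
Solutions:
 g(c) = C1 + C2*c^(sqrt(2)/2 + 1)


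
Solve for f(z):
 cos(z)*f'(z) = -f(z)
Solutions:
 f(z) = C1*sqrt(sin(z) - 1)/sqrt(sin(z) + 1)


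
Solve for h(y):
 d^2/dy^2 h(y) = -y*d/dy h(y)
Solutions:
 h(y) = C1 + C2*erf(sqrt(2)*y/2)


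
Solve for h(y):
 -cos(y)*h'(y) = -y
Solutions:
 h(y) = C1 + Integral(y/cos(y), y)


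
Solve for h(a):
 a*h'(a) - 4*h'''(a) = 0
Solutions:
 h(a) = C1 + Integral(C2*airyai(2^(1/3)*a/2) + C3*airybi(2^(1/3)*a/2), a)


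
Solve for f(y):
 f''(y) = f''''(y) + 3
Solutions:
 f(y) = C1 + C2*y + C3*exp(-y) + C4*exp(y) + 3*y^2/2


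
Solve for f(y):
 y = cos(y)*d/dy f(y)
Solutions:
 f(y) = C1 + Integral(y/cos(y), y)


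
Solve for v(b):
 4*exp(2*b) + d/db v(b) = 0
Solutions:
 v(b) = C1 - 2*exp(2*b)


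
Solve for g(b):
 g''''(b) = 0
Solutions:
 g(b) = C1 + C2*b + C3*b^2 + C4*b^3


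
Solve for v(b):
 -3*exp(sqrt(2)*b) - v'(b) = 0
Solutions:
 v(b) = C1 - 3*sqrt(2)*exp(sqrt(2)*b)/2


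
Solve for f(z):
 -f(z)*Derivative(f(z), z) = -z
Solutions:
 f(z) = -sqrt(C1 + z^2)
 f(z) = sqrt(C1 + z^2)


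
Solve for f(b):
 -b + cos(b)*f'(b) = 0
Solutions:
 f(b) = C1 + Integral(b/cos(b), b)


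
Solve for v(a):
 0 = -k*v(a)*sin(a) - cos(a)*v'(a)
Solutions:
 v(a) = C1*exp(k*log(cos(a)))


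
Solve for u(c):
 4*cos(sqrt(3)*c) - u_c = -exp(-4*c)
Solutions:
 u(c) = C1 + 4*sqrt(3)*sin(sqrt(3)*c)/3 - exp(-4*c)/4


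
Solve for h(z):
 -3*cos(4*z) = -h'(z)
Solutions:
 h(z) = C1 + 3*sin(4*z)/4


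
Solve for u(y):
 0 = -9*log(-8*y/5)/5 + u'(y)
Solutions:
 u(y) = C1 + 9*y*log(-y)/5 + 9*y*(-log(5) - 1 + 3*log(2))/5


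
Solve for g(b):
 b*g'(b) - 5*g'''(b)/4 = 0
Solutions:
 g(b) = C1 + Integral(C2*airyai(10^(2/3)*b/5) + C3*airybi(10^(2/3)*b/5), b)


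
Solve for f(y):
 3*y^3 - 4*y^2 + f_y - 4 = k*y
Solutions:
 f(y) = C1 + k*y^2/2 - 3*y^4/4 + 4*y^3/3 + 4*y


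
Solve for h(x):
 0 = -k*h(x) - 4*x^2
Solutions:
 h(x) = -4*x^2/k


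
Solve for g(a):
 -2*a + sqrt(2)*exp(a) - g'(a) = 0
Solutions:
 g(a) = C1 - a^2 + sqrt(2)*exp(a)


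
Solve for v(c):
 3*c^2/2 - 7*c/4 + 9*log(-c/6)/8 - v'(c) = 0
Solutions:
 v(c) = C1 + c^3/2 - 7*c^2/8 + 9*c*log(-c)/8 + 9*c*(-log(6) - 1)/8


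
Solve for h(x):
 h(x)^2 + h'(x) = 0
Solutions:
 h(x) = 1/(C1 + x)


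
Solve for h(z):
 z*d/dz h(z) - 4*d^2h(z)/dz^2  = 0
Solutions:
 h(z) = C1 + C2*erfi(sqrt(2)*z/4)


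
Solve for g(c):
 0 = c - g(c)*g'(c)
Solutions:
 g(c) = -sqrt(C1 + c^2)
 g(c) = sqrt(C1 + c^2)


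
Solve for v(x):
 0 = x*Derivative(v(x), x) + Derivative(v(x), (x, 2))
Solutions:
 v(x) = C1 + C2*erf(sqrt(2)*x/2)


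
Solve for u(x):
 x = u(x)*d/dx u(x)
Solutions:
 u(x) = -sqrt(C1 + x^2)
 u(x) = sqrt(C1 + x^2)


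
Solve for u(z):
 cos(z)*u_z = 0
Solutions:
 u(z) = C1


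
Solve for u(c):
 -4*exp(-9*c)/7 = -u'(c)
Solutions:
 u(c) = C1 - 4*exp(-9*c)/63


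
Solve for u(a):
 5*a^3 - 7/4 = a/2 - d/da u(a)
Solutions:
 u(a) = C1 - 5*a^4/4 + a^2/4 + 7*a/4


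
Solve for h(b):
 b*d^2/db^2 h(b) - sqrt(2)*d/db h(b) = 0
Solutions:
 h(b) = C1 + C2*b^(1 + sqrt(2))


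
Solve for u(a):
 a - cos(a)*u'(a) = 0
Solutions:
 u(a) = C1 + Integral(a/cos(a), a)


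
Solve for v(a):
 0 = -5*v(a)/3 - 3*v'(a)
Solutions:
 v(a) = C1*exp(-5*a/9)


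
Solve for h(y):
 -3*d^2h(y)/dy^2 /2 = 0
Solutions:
 h(y) = C1 + C2*y


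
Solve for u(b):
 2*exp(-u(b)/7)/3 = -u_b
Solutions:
 u(b) = 7*log(C1 - 2*b/21)


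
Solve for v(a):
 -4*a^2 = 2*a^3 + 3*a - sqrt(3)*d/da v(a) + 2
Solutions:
 v(a) = C1 + sqrt(3)*a^4/6 + 4*sqrt(3)*a^3/9 + sqrt(3)*a^2/2 + 2*sqrt(3)*a/3


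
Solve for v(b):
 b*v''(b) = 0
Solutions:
 v(b) = C1 + C2*b


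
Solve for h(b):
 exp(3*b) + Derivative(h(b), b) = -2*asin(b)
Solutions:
 h(b) = C1 - 2*b*asin(b) - 2*sqrt(1 - b^2) - exp(3*b)/3


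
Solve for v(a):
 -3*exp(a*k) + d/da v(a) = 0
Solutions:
 v(a) = C1 + 3*exp(a*k)/k


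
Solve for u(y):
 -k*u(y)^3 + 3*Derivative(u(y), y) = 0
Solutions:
 u(y) = -sqrt(6)*sqrt(-1/(C1 + k*y))/2
 u(y) = sqrt(6)*sqrt(-1/(C1 + k*y))/2


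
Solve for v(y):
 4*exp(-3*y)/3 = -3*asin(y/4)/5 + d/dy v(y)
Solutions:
 v(y) = C1 + 3*y*asin(y/4)/5 + 3*sqrt(16 - y^2)/5 - 4*exp(-3*y)/9


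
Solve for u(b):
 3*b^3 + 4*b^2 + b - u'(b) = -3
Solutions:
 u(b) = C1 + 3*b^4/4 + 4*b^3/3 + b^2/2 + 3*b


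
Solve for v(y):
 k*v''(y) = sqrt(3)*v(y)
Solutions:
 v(y) = C1*exp(-3^(1/4)*y*sqrt(1/k)) + C2*exp(3^(1/4)*y*sqrt(1/k))


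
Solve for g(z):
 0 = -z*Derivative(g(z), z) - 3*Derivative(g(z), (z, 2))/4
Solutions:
 g(z) = C1 + C2*erf(sqrt(6)*z/3)


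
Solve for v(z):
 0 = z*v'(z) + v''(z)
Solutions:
 v(z) = C1 + C2*erf(sqrt(2)*z/2)


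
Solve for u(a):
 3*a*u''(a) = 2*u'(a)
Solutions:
 u(a) = C1 + C2*a^(5/3)


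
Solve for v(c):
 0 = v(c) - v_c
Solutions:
 v(c) = C1*exp(c)


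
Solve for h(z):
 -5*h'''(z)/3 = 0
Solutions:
 h(z) = C1 + C2*z + C3*z^2


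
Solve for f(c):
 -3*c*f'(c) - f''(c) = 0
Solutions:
 f(c) = C1 + C2*erf(sqrt(6)*c/2)


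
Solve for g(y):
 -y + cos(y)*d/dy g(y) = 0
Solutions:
 g(y) = C1 + Integral(y/cos(y), y)


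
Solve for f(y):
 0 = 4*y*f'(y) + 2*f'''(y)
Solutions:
 f(y) = C1 + Integral(C2*airyai(-2^(1/3)*y) + C3*airybi(-2^(1/3)*y), y)


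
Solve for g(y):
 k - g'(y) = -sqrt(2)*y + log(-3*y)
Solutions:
 g(y) = C1 + sqrt(2)*y^2/2 + y*(k - log(3) + 1) - y*log(-y)


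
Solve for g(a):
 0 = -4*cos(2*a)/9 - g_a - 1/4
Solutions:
 g(a) = C1 - a/4 - 2*sin(2*a)/9


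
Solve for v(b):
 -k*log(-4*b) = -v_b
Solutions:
 v(b) = C1 + b*k*log(-b) + b*k*(-1 + 2*log(2))


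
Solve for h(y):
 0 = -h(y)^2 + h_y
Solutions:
 h(y) = -1/(C1 + y)


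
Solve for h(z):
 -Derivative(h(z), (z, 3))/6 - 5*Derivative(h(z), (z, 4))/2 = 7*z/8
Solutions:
 h(z) = C1 + C2*z + C3*z^2 + C4*exp(-z/15) - 7*z^4/32 + 105*z^3/8


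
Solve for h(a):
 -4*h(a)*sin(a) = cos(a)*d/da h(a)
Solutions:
 h(a) = C1*cos(a)^4


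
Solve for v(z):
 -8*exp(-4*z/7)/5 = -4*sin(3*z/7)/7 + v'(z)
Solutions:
 v(z) = C1 - 4*cos(3*z/7)/3 + 14*exp(-4*z/7)/5


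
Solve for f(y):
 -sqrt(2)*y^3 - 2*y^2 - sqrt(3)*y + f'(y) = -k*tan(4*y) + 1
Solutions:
 f(y) = C1 + k*log(cos(4*y))/4 + sqrt(2)*y^4/4 + 2*y^3/3 + sqrt(3)*y^2/2 + y


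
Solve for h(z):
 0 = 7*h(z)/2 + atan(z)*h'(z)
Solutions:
 h(z) = C1*exp(-7*Integral(1/atan(z), z)/2)


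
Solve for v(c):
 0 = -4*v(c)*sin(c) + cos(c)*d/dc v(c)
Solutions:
 v(c) = C1/cos(c)^4


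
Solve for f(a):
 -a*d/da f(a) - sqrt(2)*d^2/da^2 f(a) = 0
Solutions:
 f(a) = C1 + C2*erf(2^(1/4)*a/2)


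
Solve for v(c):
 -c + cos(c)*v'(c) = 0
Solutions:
 v(c) = C1 + Integral(c/cos(c), c)


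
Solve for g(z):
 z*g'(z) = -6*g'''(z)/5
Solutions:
 g(z) = C1 + Integral(C2*airyai(-5^(1/3)*6^(2/3)*z/6) + C3*airybi(-5^(1/3)*6^(2/3)*z/6), z)


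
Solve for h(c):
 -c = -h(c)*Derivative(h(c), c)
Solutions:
 h(c) = -sqrt(C1 + c^2)
 h(c) = sqrt(C1 + c^2)


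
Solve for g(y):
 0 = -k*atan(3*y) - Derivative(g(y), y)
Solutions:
 g(y) = C1 - k*(y*atan(3*y) - log(9*y^2 + 1)/6)


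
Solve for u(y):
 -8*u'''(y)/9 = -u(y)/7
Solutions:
 u(y) = C3*exp(21^(2/3)*y/14) + (C1*sin(3*3^(1/6)*7^(2/3)*y/28) + C2*cos(3*3^(1/6)*7^(2/3)*y/28))*exp(-21^(2/3)*y/28)


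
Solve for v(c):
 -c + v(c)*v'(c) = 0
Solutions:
 v(c) = -sqrt(C1 + c^2)
 v(c) = sqrt(C1 + c^2)


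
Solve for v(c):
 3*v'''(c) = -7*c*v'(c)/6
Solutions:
 v(c) = C1 + Integral(C2*airyai(-84^(1/3)*c/6) + C3*airybi(-84^(1/3)*c/6), c)


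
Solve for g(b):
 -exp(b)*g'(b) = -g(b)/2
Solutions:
 g(b) = C1*exp(-exp(-b)/2)


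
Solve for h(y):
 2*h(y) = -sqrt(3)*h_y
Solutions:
 h(y) = C1*exp(-2*sqrt(3)*y/3)


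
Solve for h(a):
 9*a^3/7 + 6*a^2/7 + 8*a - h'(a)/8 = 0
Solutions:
 h(a) = C1 + 18*a^4/7 + 16*a^3/7 + 32*a^2


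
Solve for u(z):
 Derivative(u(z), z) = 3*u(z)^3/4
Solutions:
 u(z) = -sqrt(2)*sqrt(-1/(C1 + 3*z))
 u(z) = sqrt(2)*sqrt(-1/(C1 + 3*z))


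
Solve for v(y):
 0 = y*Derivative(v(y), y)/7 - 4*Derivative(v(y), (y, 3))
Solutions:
 v(y) = C1 + Integral(C2*airyai(98^(1/3)*y/14) + C3*airybi(98^(1/3)*y/14), y)


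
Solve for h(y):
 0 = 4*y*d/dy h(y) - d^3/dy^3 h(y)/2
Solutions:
 h(y) = C1 + Integral(C2*airyai(2*y) + C3*airybi(2*y), y)


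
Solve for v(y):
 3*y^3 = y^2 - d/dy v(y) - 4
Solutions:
 v(y) = C1 - 3*y^4/4 + y^3/3 - 4*y


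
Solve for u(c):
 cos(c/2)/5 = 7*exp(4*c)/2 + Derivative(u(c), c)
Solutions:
 u(c) = C1 - 7*exp(4*c)/8 + 2*sin(c/2)/5


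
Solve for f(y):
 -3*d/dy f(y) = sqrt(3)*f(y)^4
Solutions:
 f(y) = (-1 - sqrt(3)*I)*(1/(C1 + sqrt(3)*y))^(1/3)/2
 f(y) = (-1 + sqrt(3)*I)*(1/(C1 + sqrt(3)*y))^(1/3)/2
 f(y) = (1/(C1 + sqrt(3)*y))^(1/3)


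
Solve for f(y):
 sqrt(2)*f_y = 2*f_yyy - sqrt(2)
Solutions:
 f(y) = C1 + C2*exp(-2^(3/4)*y/2) + C3*exp(2^(3/4)*y/2) - y


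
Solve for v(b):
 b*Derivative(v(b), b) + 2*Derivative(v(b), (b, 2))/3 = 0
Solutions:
 v(b) = C1 + C2*erf(sqrt(3)*b/2)


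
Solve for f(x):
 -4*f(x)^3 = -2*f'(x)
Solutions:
 f(x) = -sqrt(2)*sqrt(-1/(C1 + 2*x))/2
 f(x) = sqrt(2)*sqrt(-1/(C1 + 2*x))/2


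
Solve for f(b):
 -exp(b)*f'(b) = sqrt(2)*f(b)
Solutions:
 f(b) = C1*exp(sqrt(2)*exp(-b))


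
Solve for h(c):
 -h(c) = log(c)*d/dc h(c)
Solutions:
 h(c) = C1*exp(-li(c))


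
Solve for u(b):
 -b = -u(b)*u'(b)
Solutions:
 u(b) = -sqrt(C1 + b^2)
 u(b) = sqrt(C1 + b^2)


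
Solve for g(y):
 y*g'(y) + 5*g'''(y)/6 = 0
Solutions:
 g(y) = C1 + Integral(C2*airyai(-5^(2/3)*6^(1/3)*y/5) + C3*airybi(-5^(2/3)*6^(1/3)*y/5), y)


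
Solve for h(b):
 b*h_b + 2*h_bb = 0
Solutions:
 h(b) = C1 + C2*erf(b/2)


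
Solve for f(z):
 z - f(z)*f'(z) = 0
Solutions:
 f(z) = -sqrt(C1 + z^2)
 f(z) = sqrt(C1 + z^2)


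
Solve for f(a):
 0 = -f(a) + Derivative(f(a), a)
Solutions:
 f(a) = C1*exp(a)


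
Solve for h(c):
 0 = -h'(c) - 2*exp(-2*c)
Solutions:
 h(c) = C1 + exp(-2*c)


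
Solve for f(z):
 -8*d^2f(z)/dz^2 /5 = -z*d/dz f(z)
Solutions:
 f(z) = C1 + C2*erfi(sqrt(5)*z/4)


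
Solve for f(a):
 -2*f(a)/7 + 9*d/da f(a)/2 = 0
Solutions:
 f(a) = C1*exp(4*a/63)


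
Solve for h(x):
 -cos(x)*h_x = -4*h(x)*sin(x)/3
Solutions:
 h(x) = C1/cos(x)^(4/3)


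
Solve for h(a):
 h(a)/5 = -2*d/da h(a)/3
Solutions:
 h(a) = C1*exp(-3*a/10)


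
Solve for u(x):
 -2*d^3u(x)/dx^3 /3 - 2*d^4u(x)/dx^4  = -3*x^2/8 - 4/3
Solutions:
 u(x) = C1 + C2*x + C3*x^2 + C4*exp(-x/3) + 3*x^5/320 - 9*x^4/64 + 97*x^3/48


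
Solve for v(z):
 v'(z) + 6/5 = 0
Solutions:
 v(z) = C1 - 6*z/5


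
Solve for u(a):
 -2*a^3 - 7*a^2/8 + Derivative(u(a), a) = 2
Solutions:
 u(a) = C1 + a^4/2 + 7*a^3/24 + 2*a


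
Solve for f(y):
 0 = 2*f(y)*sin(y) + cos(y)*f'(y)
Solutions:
 f(y) = C1*cos(y)^2


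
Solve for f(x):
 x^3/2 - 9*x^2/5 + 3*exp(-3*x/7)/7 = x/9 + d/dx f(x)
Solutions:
 f(x) = C1 + x^4/8 - 3*x^3/5 - x^2/18 - 1/exp(x)^(3/7)


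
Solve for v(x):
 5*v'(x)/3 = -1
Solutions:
 v(x) = C1 - 3*x/5


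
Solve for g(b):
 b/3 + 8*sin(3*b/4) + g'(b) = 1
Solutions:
 g(b) = C1 - b^2/6 + b + 32*cos(3*b/4)/3


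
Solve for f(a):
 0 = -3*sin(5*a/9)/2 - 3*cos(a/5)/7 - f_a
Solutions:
 f(a) = C1 - 15*sin(a/5)/7 + 27*cos(5*a/9)/10


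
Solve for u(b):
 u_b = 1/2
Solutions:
 u(b) = C1 + b/2


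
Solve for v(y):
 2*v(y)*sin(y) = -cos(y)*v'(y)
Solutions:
 v(y) = C1*cos(y)^2


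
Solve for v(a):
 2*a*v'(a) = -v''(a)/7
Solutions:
 v(a) = C1 + C2*erf(sqrt(7)*a)


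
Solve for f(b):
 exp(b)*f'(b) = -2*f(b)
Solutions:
 f(b) = C1*exp(2*exp(-b))


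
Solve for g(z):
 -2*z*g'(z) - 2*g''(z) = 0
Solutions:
 g(z) = C1 + C2*erf(sqrt(2)*z/2)


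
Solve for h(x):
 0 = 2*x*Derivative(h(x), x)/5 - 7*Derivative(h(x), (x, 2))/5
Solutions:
 h(x) = C1 + C2*erfi(sqrt(7)*x/7)


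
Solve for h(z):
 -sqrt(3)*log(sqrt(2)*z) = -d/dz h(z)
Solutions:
 h(z) = C1 + sqrt(3)*z*log(z) - sqrt(3)*z + sqrt(3)*z*log(2)/2


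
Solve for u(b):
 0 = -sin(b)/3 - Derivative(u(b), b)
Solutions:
 u(b) = C1 + cos(b)/3


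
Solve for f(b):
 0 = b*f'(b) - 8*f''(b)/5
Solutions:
 f(b) = C1 + C2*erfi(sqrt(5)*b/4)


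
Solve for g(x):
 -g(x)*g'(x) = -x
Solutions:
 g(x) = -sqrt(C1 + x^2)
 g(x) = sqrt(C1 + x^2)


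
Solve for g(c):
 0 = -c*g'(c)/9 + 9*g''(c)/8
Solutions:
 g(c) = C1 + C2*erfi(2*c/9)


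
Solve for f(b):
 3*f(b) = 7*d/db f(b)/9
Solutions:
 f(b) = C1*exp(27*b/7)


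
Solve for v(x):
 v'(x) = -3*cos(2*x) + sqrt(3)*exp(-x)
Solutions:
 v(x) = C1 - 3*sin(2*x)/2 - sqrt(3)*exp(-x)


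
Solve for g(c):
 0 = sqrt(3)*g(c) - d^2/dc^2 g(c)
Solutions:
 g(c) = C1*exp(-3^(1/4)*c) + C2*exp(3^(1/4)*c)


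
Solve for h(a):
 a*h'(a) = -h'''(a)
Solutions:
 h(a) = C1 + Integral(C2*airyai(-a) + C3*airybi(-a), a)


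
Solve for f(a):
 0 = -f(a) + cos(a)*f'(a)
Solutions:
 f(a) = C1*sqrt(sin(a) + 1)/sqrt(sin(a) - 1)


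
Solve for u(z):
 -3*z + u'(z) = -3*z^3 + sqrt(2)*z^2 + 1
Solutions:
 u(z) = C1 - 3*z^4/4 + sqrt(2)*z^3/3 + 3*z^2/2 + z


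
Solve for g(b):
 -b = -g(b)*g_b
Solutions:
 g(b) = -sqrt(C1 + b^2)
 g(b) = sqrt(C1 + b^2)


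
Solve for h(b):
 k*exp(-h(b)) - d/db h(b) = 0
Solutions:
 h(b) = log(C1 + b*k)


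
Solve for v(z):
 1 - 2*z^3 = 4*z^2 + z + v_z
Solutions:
 v(z) = C1 - z^4/2 - 4*z^3/3 - z^2/2 + z


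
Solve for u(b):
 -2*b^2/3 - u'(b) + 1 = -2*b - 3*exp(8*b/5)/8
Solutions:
 u(b) = C1 - 2*b^3/9 + b^2 + b + 15*exp(8*b/5)/64


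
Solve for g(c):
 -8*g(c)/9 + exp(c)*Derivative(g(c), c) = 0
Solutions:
 g(c) = C1*exp(-8*exp(-c)/9)


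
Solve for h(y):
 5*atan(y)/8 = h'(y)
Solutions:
 h(y) = C1 + 5*y*atan(y)/8 - 5*log(y^2 + 1)/16


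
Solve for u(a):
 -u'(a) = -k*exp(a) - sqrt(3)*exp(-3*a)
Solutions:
 u(a) = C1 + k*exp(a) - sqrt(3)*exp(-3*a)/3


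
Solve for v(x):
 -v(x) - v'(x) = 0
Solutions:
 v(x) = C1*exp(-x)


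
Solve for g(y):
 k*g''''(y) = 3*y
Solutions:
 g(y) = C1 + C2*y + C3*y^2 + C4*y^3 + y^5/(40*k)


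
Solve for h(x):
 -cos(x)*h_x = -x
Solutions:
 h(x) = C1 + Integral(x/cos(x), x)


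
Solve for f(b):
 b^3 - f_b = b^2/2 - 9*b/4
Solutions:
 f(b) = C1 + b^4/4 - b^3/6 + 9*b^2/8


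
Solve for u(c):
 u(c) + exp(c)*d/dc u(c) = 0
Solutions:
 u(c) = C1*exp(exp(-c))


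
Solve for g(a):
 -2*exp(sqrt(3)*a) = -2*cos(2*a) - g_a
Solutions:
 g(a) = C1 + 2*sqrt(3)*exp(sqrt(3)*a)/3 - sin(2*a)


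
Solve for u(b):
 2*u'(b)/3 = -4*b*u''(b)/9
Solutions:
 u(b) = C1 + C2/sqrt(b)


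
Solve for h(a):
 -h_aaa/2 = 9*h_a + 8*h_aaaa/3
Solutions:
 h(a) = C1 + C2*exp(a*(-2 + (48*sqrt(20742) + 6913)^(-1/3) + (48*sqrt(20742) + 6913)^(1/3))/32)*sin(sqrt(3)*a*(-(48*sqrt(20742) + 6913)^(1/3) + (48*sqrt(20742) + 6913)^(-1/3))/32) + C3*exp(a*(-2 + (48*sqrt(20742) + 6913)^(-1/3) + (48*sqrt(20742) + 6913)^(1/3))/32)*cos(sqrt(3)*a*(-(48*sqrt(20742) + 6913)^(1/3) + (48*sqrt(20742) + 6913)^(-1/3))/32) + C4*exp(-a*((48*sqrt(20742) + 6913)^(-1/3) + 1 + (48*sqrt(20742) + 6913)^(1/3))/16)


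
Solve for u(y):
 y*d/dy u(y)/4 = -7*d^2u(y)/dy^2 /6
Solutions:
 u(y) = C1 + C2*erf(sqrt(21)*y/14)


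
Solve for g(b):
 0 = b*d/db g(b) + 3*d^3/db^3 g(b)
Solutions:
 g(b) = C1 + Integral(C2*airyai(-3^(2/3)*b/3) + C3*airybi(-3^(2/3)*b/3), b)


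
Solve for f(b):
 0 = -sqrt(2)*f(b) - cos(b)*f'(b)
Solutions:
 f(b) = C1*(sin(b) - 1)^(sqrt(2)/2)/(sin(b) + 1)^(sqrt(2)/2)


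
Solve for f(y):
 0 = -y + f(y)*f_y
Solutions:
 f(y) = -sqrt(C1 + y^2)
 f(y) = sqrt(C1 + y^2)


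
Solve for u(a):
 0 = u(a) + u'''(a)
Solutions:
 u(a) = C3*exp(-a) + (C1*sin(sqrt(3)*a/2) + C2*cos(sqrt(3)*a/2))*exp(a/2)


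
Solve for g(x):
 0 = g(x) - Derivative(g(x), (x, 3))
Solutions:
 g(x) = C3*exp(x) + (C1*sin(sqrt(3)*x/2) + C2*cos(sqrt(3)*x/2))*exp(-x/2)


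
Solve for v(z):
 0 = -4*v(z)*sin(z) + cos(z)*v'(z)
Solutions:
 v(z) = C1/cos(z)^4


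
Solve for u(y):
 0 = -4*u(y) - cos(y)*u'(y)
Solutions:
 u(y) = C1*(sin(y)^2 - 2*sin(y) + 1)/(sin(y)^2 + 2*sin(y) + 1)


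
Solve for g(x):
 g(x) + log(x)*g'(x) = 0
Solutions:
 g(x) = C1*exp(-li(x))
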